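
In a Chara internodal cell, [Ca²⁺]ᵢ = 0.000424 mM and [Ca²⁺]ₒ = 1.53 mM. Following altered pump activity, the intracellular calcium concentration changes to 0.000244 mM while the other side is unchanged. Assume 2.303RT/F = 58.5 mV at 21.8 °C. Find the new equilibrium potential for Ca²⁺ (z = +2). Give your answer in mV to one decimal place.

After the shift: [Ca²⁺]_out = 1.53, [Ca²⁺]_in = 0.000244 mM.
E_new = (58.5/2)·log₁₀(1.53/0.000244) = 29.25 · (3.7973) = 111.07 mV

111.1 mV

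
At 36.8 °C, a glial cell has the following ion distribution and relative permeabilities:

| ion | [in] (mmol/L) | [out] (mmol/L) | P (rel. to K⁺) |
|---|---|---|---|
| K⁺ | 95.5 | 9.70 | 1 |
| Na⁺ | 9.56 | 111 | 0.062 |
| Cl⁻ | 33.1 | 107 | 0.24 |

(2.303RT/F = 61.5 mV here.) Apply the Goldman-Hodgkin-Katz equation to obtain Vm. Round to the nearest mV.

-43 mV

Vm = 61.5 · log₁₀[(Σ P·[cation]ₒ + Σ P·[anion]ᵢ) / (Σ P·[cation]ᵢ + Σ P·[anion]ₒ)]
Numerator = 1×9.70 + 0.062×111 + 0.24×33.1 = 24.53
Denominator = 1×95.5 + 0.062×9.56 + 0.24×107 = 121.8
Vm = 61.5 · log₁₀(0.20141) = 61.5 × (-0.6959) = -42.80 mV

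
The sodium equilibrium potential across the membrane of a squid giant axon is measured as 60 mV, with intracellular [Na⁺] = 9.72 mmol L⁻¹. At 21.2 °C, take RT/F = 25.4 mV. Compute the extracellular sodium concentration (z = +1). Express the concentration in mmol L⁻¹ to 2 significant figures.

Nernst: E = (25.4/1) · ln([out]/[in]), so ln([out]/[in]) = 60.0 × 1 / 25.4 = 2.3622.
[out]/[in] = e^(2.3622) = 10.61.
[out] = 10.61 × 9.72 = 103.2 mmol L⁻¹.

100 mmol L⁻¹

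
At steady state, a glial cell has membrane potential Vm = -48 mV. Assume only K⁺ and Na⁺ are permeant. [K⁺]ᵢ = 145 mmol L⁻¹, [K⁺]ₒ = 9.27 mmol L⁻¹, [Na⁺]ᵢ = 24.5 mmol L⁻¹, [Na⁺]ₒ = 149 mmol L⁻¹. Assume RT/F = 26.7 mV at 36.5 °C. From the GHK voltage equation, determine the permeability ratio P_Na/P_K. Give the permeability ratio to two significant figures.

Let α = P_Na/P_K. GHK: Vm = 26.7·ln[(Kₒ + α·Naₒ)/(Kᵢ + α·Naᵢ)].
e^(Vm/26.7) = e^(-48.0/26.7) = 0.16567
So 0.16567·(Kᵢ + α·Naᵢ) = Kₒ + α·Naₒ → α = (0.16567·145.0 − 9.27) / (149.0 − 0.16567·24.5)
α = (24.02 − 9.27) / (149.0 − 4.059) = 14.75/144.9 = 0.1018

0.10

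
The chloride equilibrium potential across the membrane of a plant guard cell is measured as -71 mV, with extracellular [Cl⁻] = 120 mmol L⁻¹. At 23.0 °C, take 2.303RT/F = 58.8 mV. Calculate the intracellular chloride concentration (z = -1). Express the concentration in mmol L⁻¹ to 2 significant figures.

7.4 mmol L⁻¹

Nernst: E = (58.8/-1) · log₁₀([out]/[in]), so log₁₀([out]/[in]) = -71.0 × -1 / 58.8 = 1.2075.
[out]/[in] = 10^(1.2075) = 16.12.
[in] = 120 / 16.12 = 7.442 mmol L⁻¹.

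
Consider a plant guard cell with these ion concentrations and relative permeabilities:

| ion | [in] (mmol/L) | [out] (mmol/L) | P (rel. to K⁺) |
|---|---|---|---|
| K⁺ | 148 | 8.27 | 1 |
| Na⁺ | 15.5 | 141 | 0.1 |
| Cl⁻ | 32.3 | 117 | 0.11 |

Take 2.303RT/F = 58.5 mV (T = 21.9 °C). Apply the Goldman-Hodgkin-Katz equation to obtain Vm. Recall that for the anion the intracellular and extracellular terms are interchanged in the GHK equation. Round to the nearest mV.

Vm = 58.5 · log₁₀[(Σ P·[cation]ₒ + Σ P·[anion]ᵢ) / (Σ P·[cation]ᵢ + Σ P·[anion]ₒ)]
Numerator = 1×8.27 + 0.1×141 + 0.11×32.3 = 25.92
Denominator = 1×148 + 0.1×15.5 + 0.11×117 = 162.4
Vm = 58.5 · log₁₀(0.1596) = 58.5 × (-0.7970) = -46.62 mV

-47 mV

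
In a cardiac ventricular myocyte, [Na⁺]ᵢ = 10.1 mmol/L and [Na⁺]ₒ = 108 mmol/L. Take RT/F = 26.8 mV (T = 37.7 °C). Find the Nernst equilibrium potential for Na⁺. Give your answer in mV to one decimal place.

E = (26.8/z) · ln([Na⁺]_out/[Na⁺]_in) with z = +1.
= (26.8/1) · ln(108/10.1) = 26.80 · ln(10.69)
= 26.80 · (2.3696) = 63.51 mV

63.5 mV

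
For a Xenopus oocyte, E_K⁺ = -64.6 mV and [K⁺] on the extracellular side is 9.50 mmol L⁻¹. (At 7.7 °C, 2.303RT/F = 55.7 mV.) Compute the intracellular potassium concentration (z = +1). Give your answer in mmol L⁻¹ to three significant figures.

Nernst: E = (55.7/1) · log₁₀([out]/[in]), so log₁₀([out]/[in]) = -64.6 × 1 / 55.7 = -1.1598.
[out]/[in] = 10^(-1.1598) = 0.06922.
[in] = 9.50 / 0.06922 = 137.2 mmol L⁻¹.

137 mmol L⁻¹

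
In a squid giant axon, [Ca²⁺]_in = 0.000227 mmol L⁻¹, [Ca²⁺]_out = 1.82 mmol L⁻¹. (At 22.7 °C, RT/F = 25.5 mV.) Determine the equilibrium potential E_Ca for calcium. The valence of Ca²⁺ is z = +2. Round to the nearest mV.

115 mV

E = (25.5/z) · ln([Ca²⁺]_out/[Ca²⁺]_in) with z = +2.
= (25.5/2) · ln(1.82/0.000227) = 12.75 · ln(8018)
= 12.75 · (8.9894) = 114.61 mV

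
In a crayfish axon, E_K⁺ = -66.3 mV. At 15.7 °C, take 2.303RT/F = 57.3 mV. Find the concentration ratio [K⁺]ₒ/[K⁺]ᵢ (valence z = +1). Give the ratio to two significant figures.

log₁₀([out]/[in]) = E·z/(57.3) = -66.3 × 1 / 57.3 = -1.1571
[out]/[in] = 10^(-1.1571) = 0.06965

0.070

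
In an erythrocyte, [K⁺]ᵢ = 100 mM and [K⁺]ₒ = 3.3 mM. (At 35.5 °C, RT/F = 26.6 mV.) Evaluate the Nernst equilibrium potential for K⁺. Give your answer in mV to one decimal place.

-90.7 mV

E = (26.6/z) · ln([K⁺]_out/[K⁺]_in) with z = +1.
= (26.6/1) · ln(3.3/100) = 26.60 · ln(0.033)
= 26.60 · (-3.4112) = -90.74 mV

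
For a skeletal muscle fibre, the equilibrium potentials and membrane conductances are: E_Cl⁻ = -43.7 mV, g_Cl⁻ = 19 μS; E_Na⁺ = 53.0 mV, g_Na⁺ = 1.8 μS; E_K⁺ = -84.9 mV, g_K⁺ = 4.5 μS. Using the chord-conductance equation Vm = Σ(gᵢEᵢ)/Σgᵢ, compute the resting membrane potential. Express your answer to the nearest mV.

-44 mV

Σ gᵢEᵢ = 19·(-43.7) + 1.8·(53.0) + 4.5·(-84.9) = -1116.95
Σ gᵢ = 19 + 1.8 + 4.5 = 25.3
Vm = -1116.95 / 25.3 = -44.15 mV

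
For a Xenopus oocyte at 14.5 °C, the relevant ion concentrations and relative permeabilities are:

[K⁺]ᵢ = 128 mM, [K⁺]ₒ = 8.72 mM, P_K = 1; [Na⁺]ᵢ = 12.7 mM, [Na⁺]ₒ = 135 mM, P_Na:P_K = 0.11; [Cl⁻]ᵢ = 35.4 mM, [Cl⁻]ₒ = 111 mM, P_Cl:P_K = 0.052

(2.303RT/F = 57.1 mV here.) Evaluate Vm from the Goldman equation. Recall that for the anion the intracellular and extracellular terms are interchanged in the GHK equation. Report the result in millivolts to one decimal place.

Vm = 57.1 · log₁₀[(Σ P·[cation]ₒ + Σ P·[anion]ᵢ) / (Σ P·[cation]ᵢ + Σ P·[anion]ₒ)]
Numerator = 1×8.72 + 0.11×135 + 0.052×35.4 = 25.41
Denominator = 1×128 + 0.11×12.7 + 0.052×111 = 135.2
Vm = 57.1 · log₁₀(0.18799) = 57.1 × (-0.7259) = -41.45 mV

-41.4 mV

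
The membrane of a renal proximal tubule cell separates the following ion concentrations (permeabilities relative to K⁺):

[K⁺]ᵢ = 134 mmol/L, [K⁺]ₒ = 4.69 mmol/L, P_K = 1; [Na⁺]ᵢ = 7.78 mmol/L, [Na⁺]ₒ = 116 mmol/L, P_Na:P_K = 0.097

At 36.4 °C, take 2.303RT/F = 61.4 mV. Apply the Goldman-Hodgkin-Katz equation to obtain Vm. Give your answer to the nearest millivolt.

-57 mV

Vm = 61.4 · log₁₀[(Σ P·[cation]ₒ + Σ P·[anion]ᵢ) / (Σ P·[cation]ᵢ + Σ P·[anion]ₒ)]
Numerator = 1×4.69 + 0.097×116 = 15.94
Denominator = 1×134 + 0.097×7.78 = 134.8
Vm = 61.4 · log₁₀(0.1183) = 61.4 × (-0.9270) = -56.92 mV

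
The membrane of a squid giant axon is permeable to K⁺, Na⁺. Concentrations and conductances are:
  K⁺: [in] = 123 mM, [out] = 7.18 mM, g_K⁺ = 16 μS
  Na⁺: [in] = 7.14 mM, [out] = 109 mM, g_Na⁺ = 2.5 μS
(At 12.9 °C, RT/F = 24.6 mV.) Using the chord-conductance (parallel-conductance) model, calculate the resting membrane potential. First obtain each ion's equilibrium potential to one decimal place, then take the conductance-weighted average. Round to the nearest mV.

-51 mV

E_K⁺ = (24.6/1)·ln(7.18/123) = -69.9 mV
E_Na⁺ = (24.6/1)·ln(109/7.14) = 67.1 mV
Vm = (Σ gᵢEᵢ)/(Σ gᵢ) = (16·-69.9 + 2.5·67.1) / (16 + 2.5)
= -950.65 / 18.5 = -51.39 mV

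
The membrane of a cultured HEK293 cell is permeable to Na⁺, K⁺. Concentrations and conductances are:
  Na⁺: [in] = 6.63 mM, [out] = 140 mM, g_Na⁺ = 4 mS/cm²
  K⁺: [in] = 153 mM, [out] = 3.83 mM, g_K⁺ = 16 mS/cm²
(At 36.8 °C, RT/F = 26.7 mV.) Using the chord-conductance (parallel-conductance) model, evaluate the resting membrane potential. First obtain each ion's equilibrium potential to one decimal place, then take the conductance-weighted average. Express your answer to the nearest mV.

E_Na⁺ = (26.7/1)·ln(140/6.63) = 81.4 mV
E_K⁺ = (26.7/1)·ln(3.83/153) = -98.5 mV
Vm = (Σ gᵢEᵢ)/(Σ gᵢ) = (4·81.4 + 16·-98.5) / (4 + 16)
= -1250.40 / 20 = -62.52 mV

-63 mV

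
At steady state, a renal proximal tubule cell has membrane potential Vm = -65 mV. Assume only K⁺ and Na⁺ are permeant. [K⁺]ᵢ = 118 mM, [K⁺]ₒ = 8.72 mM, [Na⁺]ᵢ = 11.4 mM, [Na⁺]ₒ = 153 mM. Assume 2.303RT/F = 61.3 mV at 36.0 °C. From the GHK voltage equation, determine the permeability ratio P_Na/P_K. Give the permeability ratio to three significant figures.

0.0102

Let α = P_Na/P_K. GHK: Vm = 61.3·log₁₀[(Kₒ + α·Naₒ)/(Kᵢ + α·Naᵢ)].
10^(Vm/61.3) = 10^(-65.0/61.3) = 0.087024
So 0.087024·(Kᵢ + α·Naᵢ) = Kₒ + α·Naₒ → α = (0.087024·118.0 − 8.72) / (153.0 − 0.087024·11.4)
α = (10.27 − 8.72) / (153.0 − 0.9921) = 1.549/152 = 0.01019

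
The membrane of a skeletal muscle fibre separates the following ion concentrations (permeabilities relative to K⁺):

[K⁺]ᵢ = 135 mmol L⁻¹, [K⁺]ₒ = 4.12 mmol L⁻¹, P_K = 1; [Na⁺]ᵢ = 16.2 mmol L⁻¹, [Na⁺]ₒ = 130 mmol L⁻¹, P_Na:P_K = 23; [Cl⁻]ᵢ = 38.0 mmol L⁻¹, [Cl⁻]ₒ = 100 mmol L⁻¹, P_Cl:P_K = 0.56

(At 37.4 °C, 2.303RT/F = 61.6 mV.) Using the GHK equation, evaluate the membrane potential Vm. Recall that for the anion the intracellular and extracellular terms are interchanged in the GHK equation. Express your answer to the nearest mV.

45 mV

Vm = 61.6 · log₁₀[(Σ P·[cation]ₒ + Σ P·[anion]ᵢ) / (Σ P·[cation]ᵢ + Σ P·[anion]ₒ)]
Numerator = 1×4.12 + 23×130 + 0.56×38.0 = 3015
Denominator = 1×135 + 23×16.2 + 0.56×100 = 563.6
Vm = 61.6 · log₁₀(5.3502) = 61.6 × (0.7284) = 44.87 mV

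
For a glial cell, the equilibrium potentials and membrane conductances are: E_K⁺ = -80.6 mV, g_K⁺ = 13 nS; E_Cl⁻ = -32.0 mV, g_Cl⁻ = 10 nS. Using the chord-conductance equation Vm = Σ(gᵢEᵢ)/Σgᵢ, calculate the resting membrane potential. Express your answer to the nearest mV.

Σ gᵢEᵢ = 13·(-80.6) + 10·(-32.0) = -1367.80
Σ gᵢ = 13 + 10 = 23
Vm = -1367.80 / 23 = -59.47 mV

-59 mV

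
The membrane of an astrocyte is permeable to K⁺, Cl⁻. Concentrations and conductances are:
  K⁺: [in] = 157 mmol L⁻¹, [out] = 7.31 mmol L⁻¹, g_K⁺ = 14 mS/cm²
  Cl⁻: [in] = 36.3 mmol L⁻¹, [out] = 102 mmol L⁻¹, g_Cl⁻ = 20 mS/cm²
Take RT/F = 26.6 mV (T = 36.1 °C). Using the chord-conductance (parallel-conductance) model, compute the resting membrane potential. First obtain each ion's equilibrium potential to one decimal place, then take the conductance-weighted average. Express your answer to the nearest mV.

-50 mV

E_K⁺ = (26.6/1)·ln(7.31/157) = -81.6 mV
E_Cl⁻ = (26.6/-1)·ln(102/36.3) = -27.5 mV
Vm = (Σ gᵢEᵢ)/(Σ gᵢ) = (14·-81.6 + 20·-27.5) / (14 + 20)
= -1692.40 / 34 = -49.78 mV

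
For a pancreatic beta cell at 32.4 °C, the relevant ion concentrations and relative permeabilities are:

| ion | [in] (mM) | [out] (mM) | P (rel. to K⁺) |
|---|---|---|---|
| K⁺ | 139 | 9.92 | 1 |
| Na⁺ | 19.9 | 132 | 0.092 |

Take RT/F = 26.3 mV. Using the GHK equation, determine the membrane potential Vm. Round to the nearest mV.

-49 mV

Vm = 26.3 · ln[(Σ P·[cation]ₒ + Σ P·[anion]ᵢ) / (Σ P·[cation]ᵢ + Σ P·[anion]ₒ)]
Numerator = 1×9.92 + 0.092×132 = 22.06
Denominator = 1×139 + 0.092×19.9 = 140.8
Vm = 26.3 · ln(0.15667) = 26.3 × (-1.8536) = -48.75 mV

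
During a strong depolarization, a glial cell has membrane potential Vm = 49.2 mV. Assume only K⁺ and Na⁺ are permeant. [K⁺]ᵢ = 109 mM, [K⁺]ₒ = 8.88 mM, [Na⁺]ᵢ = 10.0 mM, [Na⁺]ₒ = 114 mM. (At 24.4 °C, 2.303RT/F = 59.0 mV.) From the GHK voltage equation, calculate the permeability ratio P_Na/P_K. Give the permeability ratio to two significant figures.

Let α = P_Na/P_K. GHK: Vm = 59.0·log₁₀[(Kₒ + α·Naₒ)/(Kᵢ + α·Naᵢ)].
10^(Vm/59.0) = 10^(49.2/59.0) = 6.8218
So 6.8218·(Kᵢ + α·Naᵢ) = Kₒ + α·Naₒ → α = (6.8218·109.0 − 8.88) / (114.0 − 6.8218·10.0)
α = (743.6 − 8.88) / (114.0 − 68.22) = 734.7/45.78 = 16.05

16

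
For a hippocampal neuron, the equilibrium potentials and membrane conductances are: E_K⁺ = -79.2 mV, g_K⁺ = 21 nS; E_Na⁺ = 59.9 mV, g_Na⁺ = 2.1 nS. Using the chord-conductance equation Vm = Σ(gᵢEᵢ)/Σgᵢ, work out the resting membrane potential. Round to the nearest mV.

Σ gᵢEᵢ = 21·(-79.2) + 2.1·(59.9) = -1537.41
Σ gᵢ = 21 + 2.1 = 23.1
Vm = -1537.41 / 23.1 = -66.55 mV

-67 mV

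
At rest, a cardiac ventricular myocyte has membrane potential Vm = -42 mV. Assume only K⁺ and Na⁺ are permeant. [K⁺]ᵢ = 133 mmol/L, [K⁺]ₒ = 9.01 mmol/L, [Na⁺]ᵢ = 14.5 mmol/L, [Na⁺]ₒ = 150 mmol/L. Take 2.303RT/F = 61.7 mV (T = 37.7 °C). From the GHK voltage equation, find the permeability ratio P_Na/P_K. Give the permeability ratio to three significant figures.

Let α = P_Na/P_K. GHK: Vm = 61.7·log₁₀[(Kₒ + α·Naₒ)/(Kᵢ + α·Naᵢ)].
10^(Vm/61.7) = 10^(-42.0/61.7) = 0.20859
So 0.20859·(Kᵢ + α·Naᵢ) = Kₒ + α·Naₒ → α = (0.20859·133.0 − 9.01) / (150.0 − 0.20859·14.5)
α = (27.74 − 9.01) / (150.0 − 3.025) = 18.73/147 = 0.1275

0.127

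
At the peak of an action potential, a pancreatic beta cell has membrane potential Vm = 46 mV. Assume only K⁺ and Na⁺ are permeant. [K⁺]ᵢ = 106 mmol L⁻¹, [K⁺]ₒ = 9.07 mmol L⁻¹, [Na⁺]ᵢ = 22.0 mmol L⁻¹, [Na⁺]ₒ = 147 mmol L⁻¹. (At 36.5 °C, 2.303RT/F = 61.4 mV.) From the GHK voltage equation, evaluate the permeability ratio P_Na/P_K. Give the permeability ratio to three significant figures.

24.9

Let α = P_Na/P_K. GHK: Vm = 61.4·log₁₀[(Kₒ + α·Naₒ)/(Kᵢ + α·Naᵢ)].
10^(Vm/61.4) = 10^(46.0/61.4) = 5.6129
So 5.6129·(Kᵢ + α·Naᵢ) = Kₒ + α·Naₒ → α = (5.6129·106.0 − 9.07) / (147.0 − 5.6129·22.0)
α = (595 − 9.07) / (147.0 − 123.5) = 585.9/23.52 = 24.91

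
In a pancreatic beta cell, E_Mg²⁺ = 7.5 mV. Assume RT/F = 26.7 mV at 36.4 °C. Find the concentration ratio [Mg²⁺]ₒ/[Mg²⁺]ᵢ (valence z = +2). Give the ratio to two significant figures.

ln([out]/[in]) = E·z/(26.7) = 7.5 × 2 / 26.7 = 0.5618
[out]/[in] = e^(0.5618) = 1.754

1.8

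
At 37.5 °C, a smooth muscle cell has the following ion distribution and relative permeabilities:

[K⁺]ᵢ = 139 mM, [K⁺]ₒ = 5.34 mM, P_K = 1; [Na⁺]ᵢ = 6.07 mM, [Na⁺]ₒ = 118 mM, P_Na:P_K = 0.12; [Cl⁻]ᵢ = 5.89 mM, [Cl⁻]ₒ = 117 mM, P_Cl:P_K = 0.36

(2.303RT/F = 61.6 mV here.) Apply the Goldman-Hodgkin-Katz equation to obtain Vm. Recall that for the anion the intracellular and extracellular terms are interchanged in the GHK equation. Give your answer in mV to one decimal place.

Vm = 61.6 · log₁₀[(Σ P·[cation]ₒ + Σ P·[anion]ᵢ) / (Σ P·[cation]ᵢ + Σ P·[anion]ₒ)]
Numerator = 1×5.34 + 0.12×118 + 0.36×5.89 = 21.62
Denominator = 1×139 + 0.12×6.07 + 0.36×117 = 181.8
Vm = 61.6 · log₁₀(0.11889) = 61.6 × (-0.9248) = -56.97 mV

-57.0 mV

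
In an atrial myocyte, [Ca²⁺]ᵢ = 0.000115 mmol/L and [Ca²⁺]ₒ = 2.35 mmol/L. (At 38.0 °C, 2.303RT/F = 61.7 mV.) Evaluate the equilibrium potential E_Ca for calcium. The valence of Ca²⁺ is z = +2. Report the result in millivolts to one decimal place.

133.0 mV

E = (61.7/z) · log₁₀([Ca²⁺]_out/[Ca²⁺]_in) with z = +2.
= (61.7/2) · log₁₀(2.35/0.000115) = 30.85 · log₁₀(2.043e+04)
= 30.85 · (4.3104) = 132.97 mV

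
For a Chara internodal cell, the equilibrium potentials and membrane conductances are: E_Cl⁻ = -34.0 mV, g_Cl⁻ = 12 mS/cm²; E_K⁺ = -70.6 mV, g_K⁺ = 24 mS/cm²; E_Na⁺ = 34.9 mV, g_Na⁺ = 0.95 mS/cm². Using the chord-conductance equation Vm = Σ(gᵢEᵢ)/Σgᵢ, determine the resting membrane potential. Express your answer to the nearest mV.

Σ gᵢEᵢ = 12·(-34.0) + 24·(-70.6) + 0.95·(34.9) = -2069.24
Σ gᵢ = 12 + 24 + 0.95 = 36.95
Vm = -2069.24 / 36.95 = -56.00 mV

-56 mV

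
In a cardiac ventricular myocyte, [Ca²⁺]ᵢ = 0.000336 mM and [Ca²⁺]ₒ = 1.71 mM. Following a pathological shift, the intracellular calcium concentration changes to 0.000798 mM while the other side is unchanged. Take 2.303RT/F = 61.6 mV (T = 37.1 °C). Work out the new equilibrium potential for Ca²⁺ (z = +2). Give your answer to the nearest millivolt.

After the shift: [Ca²⁺]_out = 1.71, [Ca²⁺]_in = 0.000798 mM.
E_new = (61.6/2)·log₁₀(1.71/0.000798) = 30.80 · (3.3310) = 102.59 mV

103 mV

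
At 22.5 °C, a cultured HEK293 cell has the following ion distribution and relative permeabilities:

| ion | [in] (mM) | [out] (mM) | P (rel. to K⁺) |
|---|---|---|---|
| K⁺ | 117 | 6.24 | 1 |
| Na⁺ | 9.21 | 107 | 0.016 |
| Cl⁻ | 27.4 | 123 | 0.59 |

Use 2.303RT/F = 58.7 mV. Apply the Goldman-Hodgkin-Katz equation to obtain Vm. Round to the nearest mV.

Vm = 58.7 · log₁₀[(Σ P·[cation]ₒ + Σ P·[anion]ᵢ) / (Σ P·[cation]ᵢ + Σ P·[anion]ₒ)]
Numerator = 1×6.24 + 0.016×107 + 0.59×27.4 = 24.12
Denominator = 1×117 + 0.016×9.21 + 0.59×123 = 189.7
Vm = 58.7 · log₁₀(0.12713) = 58.7 × (-0.8958) = -52.58 mV

-53 mV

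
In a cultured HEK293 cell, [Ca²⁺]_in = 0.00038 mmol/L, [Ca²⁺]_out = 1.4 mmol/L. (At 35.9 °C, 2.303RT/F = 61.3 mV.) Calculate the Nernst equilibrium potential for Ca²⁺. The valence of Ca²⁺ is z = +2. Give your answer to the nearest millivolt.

E = (61.3/z) · log₁₀([Ca²⁺]_out/[Ca²⁺]_in) with z = +2.
= (61.3/2) · log₁₀(1.4/0.00038) = 30.65 · log₁₀(3684)
= 30.65 · (3.5663) = 109.31 mV

109 mV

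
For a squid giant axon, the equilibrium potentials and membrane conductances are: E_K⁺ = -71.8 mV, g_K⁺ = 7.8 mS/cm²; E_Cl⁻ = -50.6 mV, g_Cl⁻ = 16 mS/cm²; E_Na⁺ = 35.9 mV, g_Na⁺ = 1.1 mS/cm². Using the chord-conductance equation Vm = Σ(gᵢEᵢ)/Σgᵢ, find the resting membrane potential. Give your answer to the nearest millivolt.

Σ gᵢEᵢ = 7.8·(-71.8) + 16·(-50.6) + 1.1·(35.9) = -1330.15
Σ gᵢ = 7.8 + 16 + 1.1 = 24.9
Vm = -1330.15 / 24.9 = -53.42 mV

-53 mV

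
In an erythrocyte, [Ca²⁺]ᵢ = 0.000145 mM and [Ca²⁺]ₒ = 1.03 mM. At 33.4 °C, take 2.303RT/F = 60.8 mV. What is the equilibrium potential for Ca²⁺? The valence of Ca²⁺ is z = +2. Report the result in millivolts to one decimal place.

117.1 mV

E = (60.8/z) · log₁₀([Ca²⁺]_out/[Ca²⁺]_in) with z = +2.
= (60.8/2) · log₁₀(1.03/0.000145) = 30.40 · log₁₀(7103)
= 30.40 · (3.8515) = 117.08 mV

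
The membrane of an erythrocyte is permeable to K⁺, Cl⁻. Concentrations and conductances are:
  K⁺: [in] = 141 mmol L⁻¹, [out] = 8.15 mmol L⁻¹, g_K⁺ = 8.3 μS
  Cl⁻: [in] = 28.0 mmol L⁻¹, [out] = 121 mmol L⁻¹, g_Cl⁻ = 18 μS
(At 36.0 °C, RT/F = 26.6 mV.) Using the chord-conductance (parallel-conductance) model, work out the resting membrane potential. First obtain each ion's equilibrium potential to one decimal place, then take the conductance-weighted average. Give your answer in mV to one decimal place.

E_K⁺ = (26.6/1)·ln(8.15/141) = -75.8 mV
E_Cl⁻ = (26.6/-1)·ln(121/28.0) = -38.9 mV
Vm = (Σ gᵢEᵢ)/(Σ gᵢ) = (8.3·-75.8 + 18·-38.9) / (8.3 + 18)
= -1329.34 / 26.3 = -50.55 mV

-50.5 mV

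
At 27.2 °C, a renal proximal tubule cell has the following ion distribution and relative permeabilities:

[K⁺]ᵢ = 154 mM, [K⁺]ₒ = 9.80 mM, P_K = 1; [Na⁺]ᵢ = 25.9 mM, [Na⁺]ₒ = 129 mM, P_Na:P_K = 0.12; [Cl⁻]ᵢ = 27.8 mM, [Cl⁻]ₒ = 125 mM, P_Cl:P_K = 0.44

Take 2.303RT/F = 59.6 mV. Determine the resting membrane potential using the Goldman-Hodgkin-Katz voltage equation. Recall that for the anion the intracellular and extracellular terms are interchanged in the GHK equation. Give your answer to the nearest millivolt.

-45 mV

Vm = 59.6 · log₁₀[(Σ P·[cation]ₒ + Σ P·[anion]ᵢ) / (Σ P·[cation]ᵢ + Σ P·[anion]ₒ)]
Numerator = 1×9.80 + 0.12×129 + 0.44×27.8 = 37.51
Denominator = 1×154 + 0.12×25.9 + 0.44×125 = 212.1
Vm = 59.6 · log₁₀(0.17685) = 59.6 × (-0.7524) = -44.84 mV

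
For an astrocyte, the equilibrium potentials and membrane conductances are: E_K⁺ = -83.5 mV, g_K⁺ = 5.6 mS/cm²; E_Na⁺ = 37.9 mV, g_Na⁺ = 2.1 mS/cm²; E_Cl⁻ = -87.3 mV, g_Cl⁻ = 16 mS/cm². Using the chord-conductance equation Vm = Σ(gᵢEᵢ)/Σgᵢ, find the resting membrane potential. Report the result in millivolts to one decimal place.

Σ gᵢEᵢ = 5.6·(-83.5) + 2.1·(37.9) + 16·(-87.3) = -1784.81
Σ gᵢ = 5.6 + 2.1 + 16 = 23.7
Vm = -1784.81 / 23.7 = -75.31 mV

-75.3 mV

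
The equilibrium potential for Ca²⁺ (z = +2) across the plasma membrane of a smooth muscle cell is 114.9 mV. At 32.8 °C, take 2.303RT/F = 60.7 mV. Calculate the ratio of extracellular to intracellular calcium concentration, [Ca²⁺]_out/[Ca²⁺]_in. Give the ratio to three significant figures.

log₁₀([out]/[in]) = E·z/(60.7) = 114.9 × 2 / 60.7 = 3.7858
[out]/[in] = 10^(3.7858) = 6107

6110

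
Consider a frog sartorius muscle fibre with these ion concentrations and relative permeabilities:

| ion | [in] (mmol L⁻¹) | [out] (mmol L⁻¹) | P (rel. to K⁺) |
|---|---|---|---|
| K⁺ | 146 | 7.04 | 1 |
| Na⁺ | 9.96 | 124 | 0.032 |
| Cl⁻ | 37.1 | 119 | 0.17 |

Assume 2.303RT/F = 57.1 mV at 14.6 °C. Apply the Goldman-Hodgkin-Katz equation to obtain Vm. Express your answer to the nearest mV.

-56 mV

Vm = 57.1 · log₁₀[(Σ P·[cation]ₒ + Σ P·[anion]ᵢ) / (Σ P·[cation]ᵢ + Σ P·[anion]ₒ)]
Numerator = 1×7.04 + 0.032×124 + 0.17×37.1 = 17.31
Denominator = 1×146 + 0.032×9.96 + 0.17×119 = 166.5
Vm = 57.1 · log₁₀(0.10396) = 57.1 × (-0.9831) = -56.14 mV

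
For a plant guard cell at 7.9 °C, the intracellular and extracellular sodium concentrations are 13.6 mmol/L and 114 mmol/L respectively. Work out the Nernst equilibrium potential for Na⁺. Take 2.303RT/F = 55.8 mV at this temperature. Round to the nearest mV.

52 mV

E = (55.8/z) · log₁₀([Na⁺]_out/[Na⁺]_in) with z = +1.
= (55.8/1) · log₁₀(114/13.6) = 55.80 · log₁₀(8.382)
= 55.80 · (0.9234) = 51.52 mV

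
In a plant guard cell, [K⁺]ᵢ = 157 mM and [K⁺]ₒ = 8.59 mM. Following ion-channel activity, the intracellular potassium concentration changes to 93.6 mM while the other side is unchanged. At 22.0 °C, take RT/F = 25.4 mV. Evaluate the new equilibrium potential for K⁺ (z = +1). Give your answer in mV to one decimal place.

-60.7 mV

After the shift: [K⁺]_out = 8.59, [K⁺]_in = 93.6 mM.
E_new = (25.4/1)·ln(8.59/93.6) = 25.40 · (-2.3884) = -60.67 mV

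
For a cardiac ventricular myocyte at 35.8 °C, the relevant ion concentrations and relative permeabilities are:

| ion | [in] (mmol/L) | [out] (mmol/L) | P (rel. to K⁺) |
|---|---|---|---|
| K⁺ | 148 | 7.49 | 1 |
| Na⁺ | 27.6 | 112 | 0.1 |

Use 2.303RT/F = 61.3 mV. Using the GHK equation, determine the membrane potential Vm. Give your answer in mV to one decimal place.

-55.6 mV

Vm = 61.3 · log₁₀[(Σ P·[cation]ₒ + Σ P·[anion]ᵢ) / (Σ P·[cation]ᵢ + Σ P·[anion]ₒ)]
Numerator = 1×7.49 + 0.1×112 = 18.69
Denominator = 1×148 + 0.1×27.6 = 150.8
Vm = 61.3 · log₁₀(0.12397) = 61.3 × (-0.9067) = -55.58 mV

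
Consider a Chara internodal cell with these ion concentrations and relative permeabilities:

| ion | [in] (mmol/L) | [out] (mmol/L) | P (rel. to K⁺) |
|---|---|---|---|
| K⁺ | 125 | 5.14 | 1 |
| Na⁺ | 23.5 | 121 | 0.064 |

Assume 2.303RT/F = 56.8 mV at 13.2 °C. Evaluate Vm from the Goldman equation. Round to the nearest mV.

-56 mV

Vm = 56.8 · log₁₀[(Σ P·[cation]ₒ + Σ P·[anion]ᵢ) / (Σ P·[cation]ᵢ + Σ P·[anion]ₒ)]
Numerator = 1×5.14 + 0.064×121 = 12.88
Denominator = 1×125 + 0.064×23.5 = 126.5
Vm = 56.8 · log₁₀(0.10185) = 56.8 × (-0.9921) = -56.35 mV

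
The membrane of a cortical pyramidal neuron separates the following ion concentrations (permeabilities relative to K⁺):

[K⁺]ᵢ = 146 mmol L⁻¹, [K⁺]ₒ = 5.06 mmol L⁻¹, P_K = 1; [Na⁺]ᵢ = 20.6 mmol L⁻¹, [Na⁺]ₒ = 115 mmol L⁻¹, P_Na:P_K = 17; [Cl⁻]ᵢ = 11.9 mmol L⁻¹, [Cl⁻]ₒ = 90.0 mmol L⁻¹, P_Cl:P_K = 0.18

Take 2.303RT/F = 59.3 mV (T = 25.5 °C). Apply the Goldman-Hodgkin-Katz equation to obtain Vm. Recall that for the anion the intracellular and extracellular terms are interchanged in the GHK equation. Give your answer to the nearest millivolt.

Vm = 59.3 · log₁₀[(Σ P·[cation]ₒ + Σ P·[anion]ᵢ) / (Σ P·[cation]ᵢ + Σ P·[anion]ₒ)]
Numerator = 1×5.06 + 17×115 + 0.18×11.9 = 1962
Denominator = 1×146 + 17×20.6 + 0.18×90.0 = 512.4
Vm = 59.3 · log₁₀(3.8294) = 59.3 × (0.5831) = 34.58 mV

35 mV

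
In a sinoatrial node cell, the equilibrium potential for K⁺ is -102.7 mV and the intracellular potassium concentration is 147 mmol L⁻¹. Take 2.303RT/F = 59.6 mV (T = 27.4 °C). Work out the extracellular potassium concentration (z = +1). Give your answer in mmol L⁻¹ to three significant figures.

Nernst: E = (59.6/1) · log₁₀([out]/[in]), so log₁₀([out]/[in]) = -102.7 × 1 / 59.6 = -1.7232.
[out]/[in] = 10^(-1.7232) = 0.01892.
[out] = 0.01892 × 147 = 2.781 mmol L⁻¹.

2.78 mmol L⁻¹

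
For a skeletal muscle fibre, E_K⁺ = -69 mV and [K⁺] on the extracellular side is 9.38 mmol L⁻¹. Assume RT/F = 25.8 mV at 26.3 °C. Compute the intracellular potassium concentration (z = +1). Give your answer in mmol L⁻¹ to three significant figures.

Nernst: E = (25.8/1) · ln([out]/[in]), so ln([out]/[in]) = -69.0 × 1 / 25.8 = -2.6744.
[out]/[in] = e^(-2.6744) = 0.06895.
[in] = 9.38 / 0.06895 = 136 mmol L⁻¹.

136 mmol L⁻¹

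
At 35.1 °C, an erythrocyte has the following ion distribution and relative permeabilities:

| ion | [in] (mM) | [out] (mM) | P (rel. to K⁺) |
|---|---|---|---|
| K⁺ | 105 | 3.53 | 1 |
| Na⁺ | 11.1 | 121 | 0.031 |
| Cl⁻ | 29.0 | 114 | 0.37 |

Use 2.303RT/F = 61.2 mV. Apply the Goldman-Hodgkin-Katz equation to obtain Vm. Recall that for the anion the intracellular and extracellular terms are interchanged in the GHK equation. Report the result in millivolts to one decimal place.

-55.9 mV

Vm = 61.2 · log₁₀[(Σ P·[cation]ₒ + Σ P·[anion]ᵢ) / (Σ P·[cation]ᵢ + Σ P·[anion]ₒ)]
Numerator = 1×3.53 + 0.031×121 + 0.37×29.0 = 18.01
Denominator = 1×105 + 0.031×11.1 + 0.37×114 = 147.5
Vm = 61.2 · log₁₀(0.12209) = 61.2 × (-0.9133) = -55.90 mV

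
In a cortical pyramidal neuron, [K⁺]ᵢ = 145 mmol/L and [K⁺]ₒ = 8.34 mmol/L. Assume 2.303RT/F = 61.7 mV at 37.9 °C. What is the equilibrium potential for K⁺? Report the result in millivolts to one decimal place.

-76.5 mV

E = (61.7/z) · log₁₀([K⁺]_out/[K⁺]_in) with z = +1.
= (61.7/1) · log₁₀(8.34/145) = 61.70 · log₁₀(0.05752)
= 61.70 · (-1.2402) = -76.52 mV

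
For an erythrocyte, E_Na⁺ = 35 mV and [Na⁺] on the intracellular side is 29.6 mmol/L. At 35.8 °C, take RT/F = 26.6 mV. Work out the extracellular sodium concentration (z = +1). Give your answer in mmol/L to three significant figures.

110 mmol/L

Nernst: E = (26.6/1) · ln([out]/[in]), so ln([out]/[in]) = 35.0 × 1 / 26.6 = 1.3158.
[out]/[in] = e^(1.3158) = 3.728.
[out] = 3.728 × 29.6 = 110.3 mmol/L.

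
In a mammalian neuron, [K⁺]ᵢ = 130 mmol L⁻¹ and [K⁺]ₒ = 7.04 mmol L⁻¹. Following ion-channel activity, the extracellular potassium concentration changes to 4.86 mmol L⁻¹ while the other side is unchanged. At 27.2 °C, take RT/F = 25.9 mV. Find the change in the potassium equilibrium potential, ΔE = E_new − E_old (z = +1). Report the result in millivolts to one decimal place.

-9.6 mV

E_old = (25.9/1)·ln(7.04/130) = -75.52 mV
E_new = (25.9/1)·ln(4.86/130) = -85.12 mV
ΔE = -85.12 − (-75.52) = -9.60 mV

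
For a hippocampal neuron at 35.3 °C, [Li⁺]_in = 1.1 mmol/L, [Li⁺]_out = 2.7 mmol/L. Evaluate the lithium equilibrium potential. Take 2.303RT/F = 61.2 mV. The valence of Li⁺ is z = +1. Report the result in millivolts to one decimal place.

23.9 mV

E = (61.2/z) · log₁₀([Li⁺]_out/[Li⁺]_in) with z = +1.
= (61.2/1) · log₁₀(2.7/1.1) = 61.20 · log₁₀(2.455)
= 61.20 · (0.3900) = 23.87 mV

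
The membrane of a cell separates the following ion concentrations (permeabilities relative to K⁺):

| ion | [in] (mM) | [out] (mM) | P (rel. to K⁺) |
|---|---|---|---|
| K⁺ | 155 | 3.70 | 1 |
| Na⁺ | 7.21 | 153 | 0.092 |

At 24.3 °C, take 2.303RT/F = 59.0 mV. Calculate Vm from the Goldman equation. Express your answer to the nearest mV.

Vm = 59.0 · log₁₀[(Σ P·[cation]ₒ + Σ P·[anion]ᵢ) / (Σ P·[cation]ᵢ + Σ P·[anion]ₒ)]
Numerator = 1×3.70 + 0.092×153 = 17.78
Denominator = 1×155 + 0.092×7.21 = 155.7
Vm = 59.0 · log₁₀(0.1142) = 59.0 × (-0.9424) = -55.60 mV

-56 mV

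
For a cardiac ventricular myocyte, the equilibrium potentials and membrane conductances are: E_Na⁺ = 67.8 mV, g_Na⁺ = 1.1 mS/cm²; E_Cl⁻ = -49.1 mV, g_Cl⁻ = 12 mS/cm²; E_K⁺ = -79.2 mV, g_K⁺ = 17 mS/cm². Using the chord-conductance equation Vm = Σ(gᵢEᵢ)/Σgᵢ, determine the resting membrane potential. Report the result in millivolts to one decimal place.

-61.8 mV

Σ gᵢEᵢ = 1.1·(67.8) + 12·(-49.1) + 17·(-79.2) = -1861.02
Σ gᵢ = 1.1 + 12 + 17 = 30.1
Vm = -1861.02 / 30.1 = -61.83 mV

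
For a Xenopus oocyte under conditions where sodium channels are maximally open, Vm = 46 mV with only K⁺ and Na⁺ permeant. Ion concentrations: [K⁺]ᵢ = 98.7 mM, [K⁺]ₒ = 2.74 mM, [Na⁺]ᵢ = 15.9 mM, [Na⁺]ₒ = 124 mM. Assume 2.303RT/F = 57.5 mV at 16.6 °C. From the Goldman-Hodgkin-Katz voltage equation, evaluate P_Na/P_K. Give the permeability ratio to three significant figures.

Let α = P_Na/P_K. GHK: Vm = 57.5·log₁₀[(Kₒ + α·Naₒ)/(Kᵢ + α·Naᵢ)].
10^(Vm/57.5) = 10^(46.0/57.5) = 6.3096
So 6.3096·(Kᵢ + α·Naᵢ) = Kₒ + α·Naₒ → α = (6.3096·98.7 − 2.74) / (124.0 − 6.3096·15.9)
α = (622.8 − 2.74) / (124.0 − 100.3) = 620/23.68 = 26.19

26.2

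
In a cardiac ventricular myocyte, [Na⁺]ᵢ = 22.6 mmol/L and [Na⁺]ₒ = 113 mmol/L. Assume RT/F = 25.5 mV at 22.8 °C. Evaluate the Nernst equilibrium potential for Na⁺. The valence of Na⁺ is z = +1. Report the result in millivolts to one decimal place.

41.0 mV

E = (25.5/z) · ln([Na⁺]_out/[Na⁺]_in) with z = +1.
= (25.5/1) · ln(113/22.6) = 25.50 · ln(5)
= 25.50 · (1.6094) = 41.04 mV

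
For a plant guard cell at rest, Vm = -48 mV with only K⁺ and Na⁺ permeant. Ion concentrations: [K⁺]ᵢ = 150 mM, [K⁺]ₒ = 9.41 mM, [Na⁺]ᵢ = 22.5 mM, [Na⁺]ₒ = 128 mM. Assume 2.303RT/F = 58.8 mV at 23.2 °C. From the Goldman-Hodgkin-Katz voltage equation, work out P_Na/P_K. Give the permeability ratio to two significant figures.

0.11

Let α = P_Na/P_K. GHK: Vm = 58.8·log₁₀[(Kₒ + α·Naₒ)/(Kᵢ + α·Naᵢ)].
10^(Vm/58.8) = 10^(-48.0/58.8) = 0.15264
So 0.15264·(Kᵢ + α·Naᵢ) = Kₒ + α·Naₒ → α = (0.15264·150.0 − 9.41) / (128.0 − 0.15264·22.5)
α = (22.9 − 9.41) / (128.0 − 3.434) = 13.49/124.6 = 0.1083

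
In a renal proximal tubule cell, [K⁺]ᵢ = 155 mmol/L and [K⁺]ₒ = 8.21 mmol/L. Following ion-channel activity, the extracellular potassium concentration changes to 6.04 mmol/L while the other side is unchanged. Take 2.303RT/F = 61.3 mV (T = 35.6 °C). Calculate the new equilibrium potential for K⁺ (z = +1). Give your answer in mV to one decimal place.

-86.4 mV

After the shift: [K⁺]_out = 6.04, [K⁺]_in = 155 mmol/L.
E_new = (61.3/1)·log₁₀(6.04/155) = 61.30 · (-1.4093) = -86.39 mV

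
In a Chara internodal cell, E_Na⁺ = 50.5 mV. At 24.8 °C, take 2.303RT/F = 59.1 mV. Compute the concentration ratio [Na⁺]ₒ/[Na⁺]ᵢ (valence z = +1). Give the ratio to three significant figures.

log₁₀([out]/[in]) = E·z/(59.1) = 50.5 × 1 / 59.1 = 0.8545
[out]/[in] = 10^(0.8545) = 7.153

7.15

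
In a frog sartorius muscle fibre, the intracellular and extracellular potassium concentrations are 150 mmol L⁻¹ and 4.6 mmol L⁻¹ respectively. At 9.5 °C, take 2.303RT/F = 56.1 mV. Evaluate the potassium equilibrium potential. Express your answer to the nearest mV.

E = (56.1/z) · log₁₀([K⁺]_out/[K⁺]_in) with z = +1.
= (56.1/1) · log₁₀(4.6/150) = 56.10 · log₁₀(0.03067)
= 56.10 · (-1.5133) = -84.90 mV

-85 mV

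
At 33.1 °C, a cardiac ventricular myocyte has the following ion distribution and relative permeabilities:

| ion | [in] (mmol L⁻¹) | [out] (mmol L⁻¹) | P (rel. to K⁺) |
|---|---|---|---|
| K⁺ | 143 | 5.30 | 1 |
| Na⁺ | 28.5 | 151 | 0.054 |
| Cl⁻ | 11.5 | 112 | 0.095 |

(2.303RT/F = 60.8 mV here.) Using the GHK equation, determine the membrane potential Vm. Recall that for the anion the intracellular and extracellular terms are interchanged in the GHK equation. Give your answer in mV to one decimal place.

-62.5 mV

Vm = 60.8 · log₁₀[(Σ P·[cation]ₒ + Σ P·[anion]ᵢ) / (Σ P·[cation]ᵢ + Σ P·[anion]ₒ)]
Numerator = 1×5.30 + 0.054×151 + 0.095×11.5 = 14.55
Denominator = 1×143 + 0.054×28.5 + 0.095×112 = 155.2
Vm = 60.8 · log₁₀(0.09374) = 60.8 × (-1.0281) = -62.51 mV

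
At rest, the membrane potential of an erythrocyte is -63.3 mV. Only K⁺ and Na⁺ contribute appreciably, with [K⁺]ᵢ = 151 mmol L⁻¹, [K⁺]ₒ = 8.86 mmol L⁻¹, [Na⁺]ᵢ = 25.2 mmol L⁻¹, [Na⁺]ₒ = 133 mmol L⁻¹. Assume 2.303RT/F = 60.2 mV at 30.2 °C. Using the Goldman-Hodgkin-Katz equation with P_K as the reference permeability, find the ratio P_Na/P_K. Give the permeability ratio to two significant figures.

0.035

Let α = P_Na/P_K. GHK: Vm = 60.2·log₁₀[(Kₒ + α·Naₒ)/(Kᵢ + α·Naᵢ)].
10^(Vm/60.2) = 10^(-63.3/60.2) = 0.088819
So 0.088819·(Kᵢ + α·Naᵢ) = Kₒ + α·Naₒ → α = (0.088819·151.0 − 8.86) / (133.0 − 0.088819·25.2)
α = (13.41 − 8.86) / (133.0 − 2.238) = 4.552/130.8 = 0.03481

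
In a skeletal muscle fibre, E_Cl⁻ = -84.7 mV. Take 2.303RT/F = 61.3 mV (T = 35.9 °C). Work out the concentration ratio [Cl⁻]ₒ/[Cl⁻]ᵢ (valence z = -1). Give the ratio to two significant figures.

log₁₀([out]/[in]) = E·z/(61.3) = -84.7 × -1 / 61.3 = 1.3817
[out]/[in] = 10^(1.3817) = 24.08

24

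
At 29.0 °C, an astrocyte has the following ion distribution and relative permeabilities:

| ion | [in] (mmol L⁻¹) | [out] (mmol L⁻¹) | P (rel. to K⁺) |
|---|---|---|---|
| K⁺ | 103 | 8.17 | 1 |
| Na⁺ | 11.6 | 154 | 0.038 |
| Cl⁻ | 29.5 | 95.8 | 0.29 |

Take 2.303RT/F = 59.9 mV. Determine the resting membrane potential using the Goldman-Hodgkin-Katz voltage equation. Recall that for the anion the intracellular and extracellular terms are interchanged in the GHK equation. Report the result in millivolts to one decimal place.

Vm = 59.9 · log₁₀[(Σ P·[cation]ₒ + Σ P·[anion]ᵢ) / (Σ P·[cation]ᵢ + Σ P·[anion]ₒ)]
Numerator = 1×8.17 + 0.038×154 + 0.29×29.5 = 22.58
Denominator = 1×103 + 0.038×11.6 + 0.29×95.8 = 131.2
Vm = 59.9 · log₁₀(0.17205) = 59.9 × (-0.7643) = -45.78 mV

-45.8 mV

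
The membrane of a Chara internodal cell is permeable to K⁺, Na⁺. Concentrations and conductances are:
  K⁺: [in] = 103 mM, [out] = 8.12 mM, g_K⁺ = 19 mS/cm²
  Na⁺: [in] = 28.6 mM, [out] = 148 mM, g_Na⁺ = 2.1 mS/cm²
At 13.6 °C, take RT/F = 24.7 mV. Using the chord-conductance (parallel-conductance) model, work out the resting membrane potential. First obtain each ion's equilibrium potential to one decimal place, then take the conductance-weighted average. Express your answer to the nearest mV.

-52 mV

E_K⁺ = (24.7/1)·ln(8.12/103) = -62.7 mV
E_Na⁺ = (24.7/1)·ln(148/28.6) = 40.6 mV
Vm = (Σ gᵢEᵢ)/(Σ gᵢ) = (19·-62.7 + 2.1·40.6) / (19 + 2.1)
= -1106.04 / 21.1 = -52.42 mV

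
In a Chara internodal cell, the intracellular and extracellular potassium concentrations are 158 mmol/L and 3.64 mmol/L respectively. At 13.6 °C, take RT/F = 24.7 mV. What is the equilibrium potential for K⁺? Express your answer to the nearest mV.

E = (24.7/z) · ln([K⁺]_out/[K⁺]_in) with z = +1.
= (24.7/1) · ln(3.64/158) = 24.70 · ln(0.02304)
= 24.70 · (-3.7706) = -93.13 mV

-93 mV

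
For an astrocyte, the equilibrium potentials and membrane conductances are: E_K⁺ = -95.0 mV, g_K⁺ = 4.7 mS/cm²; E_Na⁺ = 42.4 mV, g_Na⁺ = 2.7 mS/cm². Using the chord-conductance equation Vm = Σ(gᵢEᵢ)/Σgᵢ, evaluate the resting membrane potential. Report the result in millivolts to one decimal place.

Σ gᵢEᵢ = 4.7·(-95.0) + 2.7·(42.4) = -332.02
Σ gᵢ = 4.7 + 2.7 = 7.4
Vm = -332.02 / 7.4 = -44.87 mV

-44.9 mV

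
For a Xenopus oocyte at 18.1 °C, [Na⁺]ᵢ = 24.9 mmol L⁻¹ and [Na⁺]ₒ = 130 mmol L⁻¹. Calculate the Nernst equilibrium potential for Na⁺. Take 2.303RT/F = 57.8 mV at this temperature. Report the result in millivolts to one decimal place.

E = (57.8/z) · log₁₀([Na⁺]_out/[Na⁺]_in) with z = +1.
= (57.8/1) · log₁₀(130/24.9) = 57.80 · log₁₀(5.221)
= 57.80 · (0.7177) = 41.49 mV

41.5 mV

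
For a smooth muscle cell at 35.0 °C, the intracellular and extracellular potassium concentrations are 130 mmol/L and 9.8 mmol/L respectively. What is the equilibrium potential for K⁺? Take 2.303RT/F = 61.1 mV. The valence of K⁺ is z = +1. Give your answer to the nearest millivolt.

-69 mV

E = (61.1/z) · log₁₀([K⁺]_out/[K⁺]_in) with z = +1.
= (61.1/1) · log₁₀(9.8/130) = 61.10 · log₁₀(0.07538)
= 61.10 · (-1.1227) = -68.60 mV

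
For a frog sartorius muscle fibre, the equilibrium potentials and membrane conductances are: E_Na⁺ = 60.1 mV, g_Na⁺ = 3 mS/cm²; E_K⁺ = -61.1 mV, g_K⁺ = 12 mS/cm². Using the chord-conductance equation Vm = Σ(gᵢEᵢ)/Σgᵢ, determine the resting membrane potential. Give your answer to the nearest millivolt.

-37 mV

Σ gᵢEᵢ = 3·(60.1) + 12·(-61.1) = -552.90
Σ gᵢ = 3 + 12 = 15
Vm = -552.90 / 15 = -36.86 mV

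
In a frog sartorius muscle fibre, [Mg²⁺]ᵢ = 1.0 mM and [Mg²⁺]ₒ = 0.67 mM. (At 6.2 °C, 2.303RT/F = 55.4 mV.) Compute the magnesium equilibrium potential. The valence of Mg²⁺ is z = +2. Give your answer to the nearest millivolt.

E = (55.4/z) · log₁₀([Mg²⁺]_out/[Mg²⁺]_in) with z = +2.
= (55.4/2) · log₁₀(0.67/1.0) = 27.70 · log₁₀(0.67)
= 27.70 · (-0.1739) = -4.82 mV

-5 mV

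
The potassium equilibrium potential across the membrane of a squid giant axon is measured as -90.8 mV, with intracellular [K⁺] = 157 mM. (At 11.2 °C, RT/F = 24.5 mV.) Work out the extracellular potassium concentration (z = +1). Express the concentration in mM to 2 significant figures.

3.9 mM

Nernst: E = (24.5/1) · ln([out]/[in]), so ln([out]/[in]) = -90.8 × 1 / 24.5 = -3.7061.
[out]/[in] = e^(-3.7061) = 0.02457.
[out] = 0.02457 × 157 = 3.858 mM.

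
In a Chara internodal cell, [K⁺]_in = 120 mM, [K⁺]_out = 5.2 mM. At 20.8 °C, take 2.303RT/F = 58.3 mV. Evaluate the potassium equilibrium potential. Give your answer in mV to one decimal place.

E = (58.3/z) · log₁₀([K⁺]_out/[K⁺]_in) with z = +1.
= (58.3/1) · log₁₀(5.2/120) = 58.30 · log₁₀(0.04333)
= 58.30 · (-1.3632) = -79.47 mV

-79.5 mV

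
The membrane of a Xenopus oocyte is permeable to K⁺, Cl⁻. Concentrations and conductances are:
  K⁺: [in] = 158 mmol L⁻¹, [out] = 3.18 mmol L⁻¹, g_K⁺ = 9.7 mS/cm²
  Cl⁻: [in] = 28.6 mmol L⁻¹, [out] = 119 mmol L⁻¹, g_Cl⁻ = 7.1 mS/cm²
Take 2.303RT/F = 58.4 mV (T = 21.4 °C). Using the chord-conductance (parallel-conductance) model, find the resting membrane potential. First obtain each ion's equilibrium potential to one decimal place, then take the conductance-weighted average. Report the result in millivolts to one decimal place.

-72.5 mV

E_K⁺ = (58.4/1)·log₁₀(3.18/158) = -99.1 mV
E_Cl⁻ = (58.4/-1)·log₁₀(119/28.6) = -36.2 mV
Vm = (Σ gᵢEᵢ)/(Σ gᵢ) = (9.7·-99.1 + 7.1·-36.2) / (9.7 + 7.1)
= -1218.29 / 16.8 = -72.52 mV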